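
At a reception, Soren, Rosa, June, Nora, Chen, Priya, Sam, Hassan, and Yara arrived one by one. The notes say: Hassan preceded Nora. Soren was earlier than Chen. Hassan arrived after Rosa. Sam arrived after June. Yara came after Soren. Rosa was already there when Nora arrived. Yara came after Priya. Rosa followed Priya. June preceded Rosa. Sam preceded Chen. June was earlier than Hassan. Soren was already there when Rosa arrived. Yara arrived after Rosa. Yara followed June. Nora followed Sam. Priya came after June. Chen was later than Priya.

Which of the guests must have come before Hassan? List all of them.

June, Priya, Rosa, Soren

Directly stated before Hassan: June and Rosa.
Priya reaches Hassan via Priya → Rosa → Hassan.
Soren reaches Hassan via Soren → Rosa → Hassan.
No chain forces Chen (or any of the others) ahead of Hassan.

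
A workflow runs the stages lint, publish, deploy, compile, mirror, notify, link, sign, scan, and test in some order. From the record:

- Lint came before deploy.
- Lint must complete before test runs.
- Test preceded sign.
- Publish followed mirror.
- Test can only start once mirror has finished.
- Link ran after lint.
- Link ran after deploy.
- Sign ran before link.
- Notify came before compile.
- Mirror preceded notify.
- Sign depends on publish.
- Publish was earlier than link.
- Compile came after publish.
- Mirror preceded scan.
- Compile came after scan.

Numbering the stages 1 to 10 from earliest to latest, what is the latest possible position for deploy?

Deploy must come before link — 1 stage forced after it.
Everything else can be placed before deploy in some valid order, so deploy can sit as late as position 10 − 1 = 9.

9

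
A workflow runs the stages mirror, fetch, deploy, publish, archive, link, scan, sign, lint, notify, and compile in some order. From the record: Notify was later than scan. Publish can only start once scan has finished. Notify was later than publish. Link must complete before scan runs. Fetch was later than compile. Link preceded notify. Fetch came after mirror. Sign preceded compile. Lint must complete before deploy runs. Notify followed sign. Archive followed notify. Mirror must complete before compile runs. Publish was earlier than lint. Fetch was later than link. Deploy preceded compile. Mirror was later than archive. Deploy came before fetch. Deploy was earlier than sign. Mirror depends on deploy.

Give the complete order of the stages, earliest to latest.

The constraints fix every adjacent pair, so only one ordering works:
link → scan → publish → lint → deploy → sign → notify → archive → mirror → compile → fetch.

link, scan, publish, lint, deploy, sign, notify, archive, mirror, compile, fetch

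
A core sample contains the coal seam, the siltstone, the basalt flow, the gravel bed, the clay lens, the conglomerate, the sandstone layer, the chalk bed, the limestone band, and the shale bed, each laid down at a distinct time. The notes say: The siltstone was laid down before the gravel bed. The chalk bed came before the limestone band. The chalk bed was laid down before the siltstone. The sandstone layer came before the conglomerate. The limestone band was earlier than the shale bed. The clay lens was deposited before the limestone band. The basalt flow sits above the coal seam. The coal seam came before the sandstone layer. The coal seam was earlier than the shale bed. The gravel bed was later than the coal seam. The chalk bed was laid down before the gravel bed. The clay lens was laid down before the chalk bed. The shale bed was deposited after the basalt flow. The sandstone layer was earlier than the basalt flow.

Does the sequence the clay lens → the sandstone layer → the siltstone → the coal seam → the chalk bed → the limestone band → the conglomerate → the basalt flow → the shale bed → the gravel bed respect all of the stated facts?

no

The constraints require the coal seam before the sandstone layer, but in the proposed sequence the sandstone layer appears ahead of the coal seam. That one violation is enough.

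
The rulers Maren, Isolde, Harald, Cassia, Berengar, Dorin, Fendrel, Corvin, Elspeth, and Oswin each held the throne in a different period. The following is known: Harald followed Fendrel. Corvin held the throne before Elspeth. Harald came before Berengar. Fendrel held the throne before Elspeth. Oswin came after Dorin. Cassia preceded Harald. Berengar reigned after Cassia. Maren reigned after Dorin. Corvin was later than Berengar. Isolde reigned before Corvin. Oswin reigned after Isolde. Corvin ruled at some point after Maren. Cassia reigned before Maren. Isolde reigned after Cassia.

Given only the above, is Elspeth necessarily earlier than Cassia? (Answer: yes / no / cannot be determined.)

Tracing the constraints gives Cassia → Berengar → Corvin → Elspeth, so Cassia must come before Elspeth.
That means Elspeth cannot be before Cassia.

no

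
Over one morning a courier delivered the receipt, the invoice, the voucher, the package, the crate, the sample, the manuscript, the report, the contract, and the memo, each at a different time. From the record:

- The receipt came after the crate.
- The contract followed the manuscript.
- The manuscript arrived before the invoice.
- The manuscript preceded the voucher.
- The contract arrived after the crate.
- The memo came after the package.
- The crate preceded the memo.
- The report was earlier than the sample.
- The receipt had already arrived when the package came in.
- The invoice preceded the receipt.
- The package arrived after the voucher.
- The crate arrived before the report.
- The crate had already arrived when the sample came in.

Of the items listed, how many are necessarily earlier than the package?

Directly stated before the package: the receipt and the voucher.
The crate reaches the package via the crate → the receipt → the package.
The invoice reaches the package via the invoice → the receipt → the package.
The manuscript reaches the package via the manuscript → the voucher → the package.
No chain forces the report (or any of the others) ahead of the package.
That's the crate, the invoice, the manuscript, the receipt, and the voucher — 5 in all.

5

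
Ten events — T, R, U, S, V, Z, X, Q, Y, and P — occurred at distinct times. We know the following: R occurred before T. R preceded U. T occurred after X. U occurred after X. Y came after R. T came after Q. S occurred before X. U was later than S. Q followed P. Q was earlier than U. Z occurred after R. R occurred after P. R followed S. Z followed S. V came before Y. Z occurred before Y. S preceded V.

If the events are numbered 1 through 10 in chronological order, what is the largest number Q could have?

8

Q must come before T and U — 2 events forced after it.
Everything else can be placed before Q in some valid order, so Q can sit as late as position 10 − 2 = 8.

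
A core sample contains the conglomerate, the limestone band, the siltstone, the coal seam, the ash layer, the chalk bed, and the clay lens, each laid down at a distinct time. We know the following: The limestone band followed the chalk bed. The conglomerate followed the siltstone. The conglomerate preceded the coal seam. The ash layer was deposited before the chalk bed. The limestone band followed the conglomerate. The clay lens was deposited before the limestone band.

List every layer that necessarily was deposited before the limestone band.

the ash layer, the chalk bed, the clay lens, the conglomerate, the siltstone

Directly stated before the limestone band: the chalk bed, the clay lens, and the conglomerate.
The ash layer reaches the limestone band via the ash layer → the chalk bed → the limestone band.
The siltstone reaches the limestone band via the siltstone → the conglomerate → the limestone band.
No chain forces the coal seam ahead of the limestone band.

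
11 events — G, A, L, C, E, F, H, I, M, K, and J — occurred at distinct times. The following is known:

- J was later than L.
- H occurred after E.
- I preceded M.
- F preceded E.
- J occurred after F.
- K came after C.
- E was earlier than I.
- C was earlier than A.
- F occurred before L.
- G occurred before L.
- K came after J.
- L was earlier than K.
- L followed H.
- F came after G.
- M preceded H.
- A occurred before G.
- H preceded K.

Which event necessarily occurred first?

C has a chain of constraints placing it before every other event, so C must be first.

C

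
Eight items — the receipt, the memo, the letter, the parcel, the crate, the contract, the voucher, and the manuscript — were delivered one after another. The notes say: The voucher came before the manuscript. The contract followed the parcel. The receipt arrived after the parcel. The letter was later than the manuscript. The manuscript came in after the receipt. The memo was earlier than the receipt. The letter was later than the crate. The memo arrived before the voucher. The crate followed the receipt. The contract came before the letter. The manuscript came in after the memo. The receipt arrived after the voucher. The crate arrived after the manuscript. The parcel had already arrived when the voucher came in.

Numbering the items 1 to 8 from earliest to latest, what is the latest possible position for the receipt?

The receipt must come before the crate, the letter, and the manuscript — 3 items forced after it.
Everything else can be placed before the receipt in some valid order, so the receipt can sit as late as position 8 − 3 = 5.

5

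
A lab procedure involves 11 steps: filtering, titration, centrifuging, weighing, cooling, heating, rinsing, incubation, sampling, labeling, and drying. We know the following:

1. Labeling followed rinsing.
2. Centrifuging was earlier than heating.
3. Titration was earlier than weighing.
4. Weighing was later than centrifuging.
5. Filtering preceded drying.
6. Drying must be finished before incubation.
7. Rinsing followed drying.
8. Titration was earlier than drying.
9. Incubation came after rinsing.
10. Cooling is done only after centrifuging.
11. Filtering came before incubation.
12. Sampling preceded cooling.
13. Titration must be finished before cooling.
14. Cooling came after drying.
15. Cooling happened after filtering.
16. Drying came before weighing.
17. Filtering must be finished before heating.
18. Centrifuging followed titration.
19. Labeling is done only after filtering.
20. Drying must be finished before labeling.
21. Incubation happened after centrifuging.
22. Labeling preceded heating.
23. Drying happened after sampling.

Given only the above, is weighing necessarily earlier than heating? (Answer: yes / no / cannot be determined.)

cannot be determined

No chain of stated constraints runs from weighing to heating, and none runs from heating to weighing either.
So the relative order of weighing and heating is not fixed by the given facts.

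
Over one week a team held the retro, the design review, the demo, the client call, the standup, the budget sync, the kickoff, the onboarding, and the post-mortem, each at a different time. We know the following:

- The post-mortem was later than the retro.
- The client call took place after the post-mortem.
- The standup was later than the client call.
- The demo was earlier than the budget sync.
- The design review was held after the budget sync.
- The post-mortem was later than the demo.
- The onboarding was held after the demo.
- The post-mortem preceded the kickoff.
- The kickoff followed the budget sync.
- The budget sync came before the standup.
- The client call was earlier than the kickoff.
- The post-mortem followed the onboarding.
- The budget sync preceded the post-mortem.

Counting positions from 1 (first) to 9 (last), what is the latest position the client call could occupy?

7

The client call must come before the kickoff and the standup — 2 meetings forced after it.
Everything else can be placed before the client call in some valid order, so the client call can sit as late as position 9 − 2 = 7.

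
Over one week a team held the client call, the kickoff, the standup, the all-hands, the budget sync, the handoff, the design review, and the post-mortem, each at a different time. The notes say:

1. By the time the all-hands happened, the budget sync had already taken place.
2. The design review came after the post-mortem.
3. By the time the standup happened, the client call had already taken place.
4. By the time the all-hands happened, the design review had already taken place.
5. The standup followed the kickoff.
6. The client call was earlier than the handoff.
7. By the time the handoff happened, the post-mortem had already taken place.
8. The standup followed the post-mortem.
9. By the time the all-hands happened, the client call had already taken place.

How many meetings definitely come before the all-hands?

Directly stated before the all-hands: the budget sync, the client call, and the design review.
The post-mortem reaches the all-hands via the post-mortem → the design review → the all-hands.
No chain forces the standup (or any of the others) ahead of the all-hands.
That's the budget sync, the client call, the design review, and the post-mortem — 4 in all.

4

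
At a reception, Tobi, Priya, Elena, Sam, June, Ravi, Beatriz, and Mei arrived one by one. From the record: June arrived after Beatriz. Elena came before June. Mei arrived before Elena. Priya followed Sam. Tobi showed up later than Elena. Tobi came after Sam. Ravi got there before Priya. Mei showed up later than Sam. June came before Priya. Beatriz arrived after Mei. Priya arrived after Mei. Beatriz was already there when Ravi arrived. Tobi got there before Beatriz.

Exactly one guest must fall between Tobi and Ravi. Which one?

Tracing the constraints gives Tobi → Beatriz → Ravi, so Beatriz sits after Tobi and before Ravi.
No other guest is forced both after Tobi and before Ravi.

Beatriz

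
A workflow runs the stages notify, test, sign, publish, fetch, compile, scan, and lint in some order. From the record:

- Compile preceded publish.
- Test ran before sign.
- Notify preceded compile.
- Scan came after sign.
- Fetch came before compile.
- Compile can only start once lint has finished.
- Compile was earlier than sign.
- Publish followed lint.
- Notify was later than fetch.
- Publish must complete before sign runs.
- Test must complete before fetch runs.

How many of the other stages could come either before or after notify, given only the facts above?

1

Forced before notify: fetch and test; forced after notify: compile, publish, scan, and sign.
That leaves lint with no forced order relative to notify — 1.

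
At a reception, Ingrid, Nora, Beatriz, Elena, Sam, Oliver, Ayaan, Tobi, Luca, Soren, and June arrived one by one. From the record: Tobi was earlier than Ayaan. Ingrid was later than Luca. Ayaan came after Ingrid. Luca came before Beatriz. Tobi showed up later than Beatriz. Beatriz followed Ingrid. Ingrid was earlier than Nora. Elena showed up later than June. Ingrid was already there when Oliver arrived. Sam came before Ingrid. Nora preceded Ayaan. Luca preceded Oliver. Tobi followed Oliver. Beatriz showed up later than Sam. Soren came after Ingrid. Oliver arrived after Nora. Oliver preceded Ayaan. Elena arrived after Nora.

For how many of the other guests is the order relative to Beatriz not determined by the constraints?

Forced before Beatriz: Ingrid, Luca, and Sam; forced after Beatriz: Ayaan and Tobi.
That leaves Elena, June, Nora, Oliver, and Soren with no forced order relative to Beatriz — 5.

5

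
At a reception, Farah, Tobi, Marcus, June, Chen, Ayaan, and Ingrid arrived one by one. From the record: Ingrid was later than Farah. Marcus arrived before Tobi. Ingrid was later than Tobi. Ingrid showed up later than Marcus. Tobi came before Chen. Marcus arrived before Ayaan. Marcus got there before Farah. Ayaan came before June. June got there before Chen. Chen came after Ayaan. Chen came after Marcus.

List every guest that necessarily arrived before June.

Directly stated before June: Ayaan.
Marcus reaches June via Marcus → Ayaan → June.
No chain forces Farah (or any of the others) ahead of June.

Ayaan, Marcus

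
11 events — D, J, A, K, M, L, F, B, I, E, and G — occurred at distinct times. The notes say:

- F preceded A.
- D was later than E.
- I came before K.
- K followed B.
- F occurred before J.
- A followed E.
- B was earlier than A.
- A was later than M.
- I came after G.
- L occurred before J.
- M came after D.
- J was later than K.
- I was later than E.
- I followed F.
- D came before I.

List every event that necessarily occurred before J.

B, D, E, F, G, I, K, L

Directly stated before J: F, K, and L.
B reaches J via B → K → J.
D reaches J via D → I → K → J.
E reaches J via E → I → K → J.
Likewise G and I each reach J by chaining the stated constraints.
No chain forces A (or any of the others) ahead of J.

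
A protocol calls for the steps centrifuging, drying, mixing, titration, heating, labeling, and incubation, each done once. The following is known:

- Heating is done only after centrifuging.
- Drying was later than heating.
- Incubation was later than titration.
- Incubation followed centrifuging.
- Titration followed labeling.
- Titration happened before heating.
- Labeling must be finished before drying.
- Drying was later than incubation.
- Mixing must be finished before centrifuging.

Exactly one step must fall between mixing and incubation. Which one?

Tracing the constraints gives mixing → centrifuging → incubation, so centrifuging sits after mixing and before incubation.
No other step is forced both after mixing and before incubation.

centrifuging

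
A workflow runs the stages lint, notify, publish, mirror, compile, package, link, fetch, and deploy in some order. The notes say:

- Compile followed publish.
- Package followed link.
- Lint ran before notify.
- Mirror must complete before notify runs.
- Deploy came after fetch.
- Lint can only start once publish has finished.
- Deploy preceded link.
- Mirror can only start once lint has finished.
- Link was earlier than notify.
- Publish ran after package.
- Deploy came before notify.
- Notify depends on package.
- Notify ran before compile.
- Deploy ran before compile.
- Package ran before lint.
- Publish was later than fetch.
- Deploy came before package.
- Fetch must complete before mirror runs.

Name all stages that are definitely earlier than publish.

Directly stated before publish: fetch and package.
Deploy reaches publish via deploy → package → publish.
Link reaches publish via link → package → publish.
No chain forces lint (or any of the others) ahead of publish.

deploy, fetch, link, package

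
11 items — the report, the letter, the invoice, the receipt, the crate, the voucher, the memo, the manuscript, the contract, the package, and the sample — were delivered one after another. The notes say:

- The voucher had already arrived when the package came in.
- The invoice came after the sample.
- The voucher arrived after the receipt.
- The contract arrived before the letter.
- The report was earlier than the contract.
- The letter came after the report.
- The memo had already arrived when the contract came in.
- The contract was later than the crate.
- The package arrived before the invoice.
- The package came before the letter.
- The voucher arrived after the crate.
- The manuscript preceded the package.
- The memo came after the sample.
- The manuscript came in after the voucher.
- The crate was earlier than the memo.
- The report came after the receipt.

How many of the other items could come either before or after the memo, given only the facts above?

6

Forced before the memo: the crate and the sample; forced after the memo: the contract and the letter.
That leaves the invoice, the manuscript, the package, the receipt, the report, and the voucher with no forced order relative to the memo — 6.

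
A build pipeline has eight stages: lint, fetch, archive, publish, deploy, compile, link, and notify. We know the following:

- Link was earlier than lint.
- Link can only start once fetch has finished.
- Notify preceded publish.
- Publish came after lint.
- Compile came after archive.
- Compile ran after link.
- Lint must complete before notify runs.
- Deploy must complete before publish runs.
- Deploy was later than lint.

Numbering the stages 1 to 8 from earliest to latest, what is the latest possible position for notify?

Notify must come before publish — 1 stage forced after it.
Everything else can be placed before notify in some valid order, so notify can sit as late as position 8 − 1 = 7.

7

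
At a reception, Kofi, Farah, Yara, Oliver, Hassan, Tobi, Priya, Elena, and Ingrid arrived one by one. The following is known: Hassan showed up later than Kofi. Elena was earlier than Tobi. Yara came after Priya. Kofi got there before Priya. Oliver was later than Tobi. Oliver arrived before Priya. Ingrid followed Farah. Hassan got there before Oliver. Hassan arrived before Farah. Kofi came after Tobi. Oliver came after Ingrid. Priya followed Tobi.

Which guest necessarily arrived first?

Elena has a chain of constraints placing them before every other guest, so Elena must be first.

Elena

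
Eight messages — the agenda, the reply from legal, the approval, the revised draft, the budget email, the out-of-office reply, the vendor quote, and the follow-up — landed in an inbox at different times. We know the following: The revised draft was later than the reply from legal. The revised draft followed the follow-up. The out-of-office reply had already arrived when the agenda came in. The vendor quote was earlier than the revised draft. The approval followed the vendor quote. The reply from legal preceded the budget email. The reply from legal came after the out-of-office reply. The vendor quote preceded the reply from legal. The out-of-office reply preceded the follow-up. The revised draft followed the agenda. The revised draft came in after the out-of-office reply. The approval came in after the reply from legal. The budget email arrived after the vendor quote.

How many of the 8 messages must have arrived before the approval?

Directly stated before the approval: the reply from legal and the vendor quote.
The out-of-office reply reaches the approval via the out-of-office reply → the reply from legal → the approval.
That's the out-of-office reply, the reply from legal, and the vendor quote — 3 in all.

3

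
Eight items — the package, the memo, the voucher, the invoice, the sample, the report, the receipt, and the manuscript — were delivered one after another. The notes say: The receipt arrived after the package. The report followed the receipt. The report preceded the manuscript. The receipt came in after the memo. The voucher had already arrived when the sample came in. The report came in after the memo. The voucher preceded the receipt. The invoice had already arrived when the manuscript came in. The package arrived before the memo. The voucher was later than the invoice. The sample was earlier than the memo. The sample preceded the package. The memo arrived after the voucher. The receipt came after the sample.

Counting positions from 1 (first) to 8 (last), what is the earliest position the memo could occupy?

The invoice, the package, the sample, and the voucher must all come before the memo — 4 forced predecessors.
Nothing else is forced ahead of the memo, so its earliest slot is position 4 + 1 = 5.

5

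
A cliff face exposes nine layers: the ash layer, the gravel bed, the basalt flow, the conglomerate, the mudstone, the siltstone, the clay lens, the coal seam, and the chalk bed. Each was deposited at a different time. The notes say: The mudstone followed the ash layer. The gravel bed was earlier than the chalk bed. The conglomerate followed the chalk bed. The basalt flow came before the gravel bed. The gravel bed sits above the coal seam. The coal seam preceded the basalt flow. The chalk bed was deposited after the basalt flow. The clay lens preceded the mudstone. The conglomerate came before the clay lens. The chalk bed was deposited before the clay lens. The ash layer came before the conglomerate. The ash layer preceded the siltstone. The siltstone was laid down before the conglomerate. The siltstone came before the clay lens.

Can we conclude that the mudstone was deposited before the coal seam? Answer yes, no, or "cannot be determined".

no

Tracing the constraints gives the coal seam → the basalt flow → the chalk bed → the clay lens → the mudstone, so the coal seam must come before the mudstone.
That means the mudstone cannot be before the coal seam.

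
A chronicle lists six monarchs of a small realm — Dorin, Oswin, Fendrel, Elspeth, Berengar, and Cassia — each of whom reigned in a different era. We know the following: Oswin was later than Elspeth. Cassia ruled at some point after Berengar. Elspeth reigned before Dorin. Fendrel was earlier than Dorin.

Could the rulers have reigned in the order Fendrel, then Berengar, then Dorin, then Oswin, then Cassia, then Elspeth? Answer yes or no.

The constraints require Elspeth before Oswin, but in the proposed sequence Oswin appears ahead of Elspeth. That one violation is enough.

no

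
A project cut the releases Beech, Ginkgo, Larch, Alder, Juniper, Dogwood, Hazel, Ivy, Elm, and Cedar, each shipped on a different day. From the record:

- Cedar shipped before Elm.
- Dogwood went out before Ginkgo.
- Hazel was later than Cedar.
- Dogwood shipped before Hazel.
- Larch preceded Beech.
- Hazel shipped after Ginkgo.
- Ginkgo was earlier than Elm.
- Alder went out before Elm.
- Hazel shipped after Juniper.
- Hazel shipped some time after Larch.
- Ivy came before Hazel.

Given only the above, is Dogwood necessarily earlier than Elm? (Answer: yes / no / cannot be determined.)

Chain the constraints: Dogwood → Ginkgo → Elm. Each link is directly stated, so Dogwood comes before Elm.

yes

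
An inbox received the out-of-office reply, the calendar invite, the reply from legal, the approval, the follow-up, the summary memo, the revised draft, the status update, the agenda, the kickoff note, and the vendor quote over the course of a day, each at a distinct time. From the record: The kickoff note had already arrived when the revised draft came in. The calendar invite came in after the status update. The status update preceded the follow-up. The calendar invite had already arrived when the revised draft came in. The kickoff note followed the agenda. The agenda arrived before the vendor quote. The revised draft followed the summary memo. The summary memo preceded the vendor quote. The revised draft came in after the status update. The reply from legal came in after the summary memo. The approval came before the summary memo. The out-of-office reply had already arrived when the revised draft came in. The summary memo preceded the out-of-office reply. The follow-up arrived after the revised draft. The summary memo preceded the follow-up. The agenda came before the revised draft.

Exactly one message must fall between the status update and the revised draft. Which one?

Tracing the constraints gives the status update → the calendar invite → the revised draft, so the calendar invite sits after the status update and before the revised draft.
No other message is forced both after the status update and before the revised draft.

the calendar invite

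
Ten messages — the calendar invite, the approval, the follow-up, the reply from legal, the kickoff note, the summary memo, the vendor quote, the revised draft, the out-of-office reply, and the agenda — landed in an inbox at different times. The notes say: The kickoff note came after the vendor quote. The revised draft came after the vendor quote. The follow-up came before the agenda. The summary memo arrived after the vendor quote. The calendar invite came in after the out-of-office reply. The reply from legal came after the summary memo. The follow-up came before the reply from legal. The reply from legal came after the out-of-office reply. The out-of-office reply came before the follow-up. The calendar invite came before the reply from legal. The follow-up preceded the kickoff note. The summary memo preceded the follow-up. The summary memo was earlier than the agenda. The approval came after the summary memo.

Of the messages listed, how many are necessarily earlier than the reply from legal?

5

Directly stated before the reply from legal: the calendar invite, the follow-up, the out-of-office reply, and the summary memo.
The vendor quote reaches the reply from legal via the vendor quote → the summary memo → the reply from legal.
That's the calendar invite, the follow-up, the out-of-office reply, the summary memo, and the vendor quote — 5 in all.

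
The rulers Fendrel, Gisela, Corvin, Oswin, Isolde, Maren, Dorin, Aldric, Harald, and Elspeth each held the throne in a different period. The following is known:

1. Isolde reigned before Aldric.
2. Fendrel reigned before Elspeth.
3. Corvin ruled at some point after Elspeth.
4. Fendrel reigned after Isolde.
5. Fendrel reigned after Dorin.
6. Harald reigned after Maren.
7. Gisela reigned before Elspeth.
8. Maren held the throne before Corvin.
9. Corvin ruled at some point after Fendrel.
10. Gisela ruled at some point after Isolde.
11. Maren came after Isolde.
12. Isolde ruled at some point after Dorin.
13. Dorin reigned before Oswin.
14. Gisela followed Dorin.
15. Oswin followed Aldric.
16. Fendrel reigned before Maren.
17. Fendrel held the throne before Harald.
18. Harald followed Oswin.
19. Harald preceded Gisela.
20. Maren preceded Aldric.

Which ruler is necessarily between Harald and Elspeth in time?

Gisela

Tracing the constraints gives Harald → Gisela → Elspeth, so Gisela sits after Harald and before Elspeth.
No other ruler is forced both after Harald and before Elspeth.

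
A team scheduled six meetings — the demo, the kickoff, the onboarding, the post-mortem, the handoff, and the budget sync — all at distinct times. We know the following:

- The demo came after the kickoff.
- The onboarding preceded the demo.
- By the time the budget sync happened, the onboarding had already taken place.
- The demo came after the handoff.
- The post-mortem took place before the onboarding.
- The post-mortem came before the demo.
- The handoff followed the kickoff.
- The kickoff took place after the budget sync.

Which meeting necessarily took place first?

the post-mortem

The post-mortem has a chain of constraints placing it before every other meeting, so the post-mortem must be first.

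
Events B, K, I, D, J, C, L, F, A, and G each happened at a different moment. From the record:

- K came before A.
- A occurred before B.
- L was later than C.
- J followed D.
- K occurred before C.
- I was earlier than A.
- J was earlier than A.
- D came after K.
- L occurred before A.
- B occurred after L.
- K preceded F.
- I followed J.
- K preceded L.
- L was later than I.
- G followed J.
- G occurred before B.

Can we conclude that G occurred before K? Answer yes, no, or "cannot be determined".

no

Tracing the constraints gives K → D → J → G, so K must come before G.
That means G cannot be before K.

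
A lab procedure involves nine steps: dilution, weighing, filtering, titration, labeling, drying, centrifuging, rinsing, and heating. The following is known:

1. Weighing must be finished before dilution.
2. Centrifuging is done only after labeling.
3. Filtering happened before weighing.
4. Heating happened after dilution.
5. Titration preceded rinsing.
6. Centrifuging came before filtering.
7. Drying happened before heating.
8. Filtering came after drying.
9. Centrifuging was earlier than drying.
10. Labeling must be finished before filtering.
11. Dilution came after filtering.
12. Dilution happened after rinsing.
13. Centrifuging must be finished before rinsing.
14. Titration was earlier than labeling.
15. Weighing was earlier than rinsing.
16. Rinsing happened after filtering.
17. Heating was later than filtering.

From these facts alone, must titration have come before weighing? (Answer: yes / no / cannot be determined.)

yes

Chain the constraints: titration → labeling → filtering → weighing. Each link is directly stated, so titration comes before weighing.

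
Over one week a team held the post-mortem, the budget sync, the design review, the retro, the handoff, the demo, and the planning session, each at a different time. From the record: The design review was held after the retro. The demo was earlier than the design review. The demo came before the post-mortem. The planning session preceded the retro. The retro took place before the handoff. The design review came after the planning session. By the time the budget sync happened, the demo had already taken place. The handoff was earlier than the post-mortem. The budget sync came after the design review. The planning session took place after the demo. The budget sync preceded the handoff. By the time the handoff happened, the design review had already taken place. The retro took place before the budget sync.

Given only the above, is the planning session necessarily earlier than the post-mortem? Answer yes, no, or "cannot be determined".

yes

Chain the constraints: the planning session → the retro → the handoff → the post-mortem. Each link is directly stated, so the planning session comes before the post-mortem.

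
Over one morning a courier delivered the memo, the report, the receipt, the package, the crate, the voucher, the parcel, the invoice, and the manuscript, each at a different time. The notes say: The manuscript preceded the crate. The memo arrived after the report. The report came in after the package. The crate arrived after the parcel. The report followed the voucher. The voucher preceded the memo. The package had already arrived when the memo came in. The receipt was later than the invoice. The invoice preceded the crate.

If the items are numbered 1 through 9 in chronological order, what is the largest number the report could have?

The report must come before the memo — 1 item forced after it.
Everything else can be placed before the report in some valid order, so the report can sit as late as position 9 − 1 = 8.

8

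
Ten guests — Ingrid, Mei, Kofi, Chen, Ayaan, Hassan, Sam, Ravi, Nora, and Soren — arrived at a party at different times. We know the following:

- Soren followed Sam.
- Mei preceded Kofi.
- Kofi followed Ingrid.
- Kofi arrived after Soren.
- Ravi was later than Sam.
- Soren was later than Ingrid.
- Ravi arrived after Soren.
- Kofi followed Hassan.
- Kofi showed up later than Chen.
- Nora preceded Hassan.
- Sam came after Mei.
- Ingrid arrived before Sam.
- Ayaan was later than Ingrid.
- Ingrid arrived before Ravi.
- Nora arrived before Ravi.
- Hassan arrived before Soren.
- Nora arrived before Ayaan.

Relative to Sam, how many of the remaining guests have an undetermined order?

4

Forced before Sam: Ingrid and Mei; forced after Sam: Kofi, Ravi, and Soren.
That leaves Ayaan, Chen, Hassan, and Nora with no forced order relative to Sam — 4.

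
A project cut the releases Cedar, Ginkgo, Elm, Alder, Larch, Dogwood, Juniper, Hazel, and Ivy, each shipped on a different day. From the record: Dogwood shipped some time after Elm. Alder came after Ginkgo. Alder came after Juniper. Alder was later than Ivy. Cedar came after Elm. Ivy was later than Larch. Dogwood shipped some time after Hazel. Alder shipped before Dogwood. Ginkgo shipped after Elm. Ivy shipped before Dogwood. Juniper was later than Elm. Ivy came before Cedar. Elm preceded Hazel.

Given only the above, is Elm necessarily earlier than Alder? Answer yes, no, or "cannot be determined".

yes

Chain the constraints: Elm → Ginkgo → Alder. Each link is directly stated, so Elm comes before Alder.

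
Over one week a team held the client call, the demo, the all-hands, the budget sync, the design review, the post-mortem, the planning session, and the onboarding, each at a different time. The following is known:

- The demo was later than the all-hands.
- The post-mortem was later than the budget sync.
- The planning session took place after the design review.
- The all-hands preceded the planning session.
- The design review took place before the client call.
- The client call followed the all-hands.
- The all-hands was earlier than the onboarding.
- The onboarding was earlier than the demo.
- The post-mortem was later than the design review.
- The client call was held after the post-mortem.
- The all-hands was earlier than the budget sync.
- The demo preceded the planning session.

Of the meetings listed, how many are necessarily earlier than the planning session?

Directly stated before the planning session: the all-hands, the demo, and the design review.
The onboarding reaches the planning session via the onboarding → the demo → the planning session.
No chain forces the post-mortem (or any of the others) ahead of the planning session.
That's the all-hands, the demo, the design review, and the onboarding — 4 in all.

4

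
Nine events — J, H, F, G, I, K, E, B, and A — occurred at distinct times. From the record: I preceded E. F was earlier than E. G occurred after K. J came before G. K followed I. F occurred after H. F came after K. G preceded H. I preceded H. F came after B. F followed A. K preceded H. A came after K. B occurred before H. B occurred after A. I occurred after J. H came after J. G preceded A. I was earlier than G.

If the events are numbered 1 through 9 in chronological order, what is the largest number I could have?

2

I must come before A, B, E, F, G, H, and K — 7 events forced after it.
Everything else can be placed before I in some valid order, so I can sit as late as position 9 − 7 = 2.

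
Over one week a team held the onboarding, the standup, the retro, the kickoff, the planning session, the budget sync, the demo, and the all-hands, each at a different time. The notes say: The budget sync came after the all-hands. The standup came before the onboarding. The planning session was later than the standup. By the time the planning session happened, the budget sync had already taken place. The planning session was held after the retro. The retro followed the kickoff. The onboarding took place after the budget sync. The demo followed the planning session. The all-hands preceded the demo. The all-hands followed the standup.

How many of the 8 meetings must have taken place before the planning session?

5

Directly stated before the planning session: the budget sync, the retro, and the standup.
The all-hands reaches the planning session via the all-hands → the budget sync → the planning session.
The kickoff reaches the planning session via the kickoff → the retro → the planning session.
That's the all-hands, the budget sync, the kickoff, the retro, and the standup — 5 in all.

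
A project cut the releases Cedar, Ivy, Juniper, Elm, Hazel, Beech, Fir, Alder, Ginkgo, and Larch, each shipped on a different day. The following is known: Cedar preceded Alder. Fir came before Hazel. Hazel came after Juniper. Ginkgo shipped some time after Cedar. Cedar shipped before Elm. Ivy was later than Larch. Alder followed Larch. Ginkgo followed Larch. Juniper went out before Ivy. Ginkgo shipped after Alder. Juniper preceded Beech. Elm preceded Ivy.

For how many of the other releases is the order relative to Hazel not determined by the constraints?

7

Forced before Hazel: Fir and Juniper.
That leaves Alder, Beech, Cedar, Elm, Ginkgo, Ivy, and Larch with no forced order relative to Hazel — 7.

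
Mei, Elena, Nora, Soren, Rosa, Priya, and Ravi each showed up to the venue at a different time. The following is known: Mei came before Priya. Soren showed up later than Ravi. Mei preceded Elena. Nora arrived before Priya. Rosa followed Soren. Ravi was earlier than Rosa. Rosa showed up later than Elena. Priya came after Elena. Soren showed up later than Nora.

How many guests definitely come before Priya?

3

Directly stated before Priya: Elena, Mei, and Nora.
That's Elena, Mei, and Nora — 3 in all.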